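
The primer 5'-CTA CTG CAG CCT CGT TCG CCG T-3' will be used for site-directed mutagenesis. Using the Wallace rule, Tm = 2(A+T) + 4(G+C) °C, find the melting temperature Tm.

72°C

Counting bases: C=9, G=5, T=6, A=2
A+T = 8, G+C = 14
Tm = 2(8) + 4(14) = 16 + 56 = 72°C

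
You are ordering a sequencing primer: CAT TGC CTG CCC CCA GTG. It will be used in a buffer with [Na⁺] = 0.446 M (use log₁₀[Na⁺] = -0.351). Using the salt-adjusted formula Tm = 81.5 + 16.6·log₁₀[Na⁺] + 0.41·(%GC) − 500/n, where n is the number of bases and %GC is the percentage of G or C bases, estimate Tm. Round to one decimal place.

75.2°C

Length n = 18. Counting bases: T=4, A=2, C=8, G=4
G+C = 12, so %GC = 12/18 × 100 = 66.667%
Salt term: 16.6 × (-0.351) = -5.827
GC term: 0.41 × 66.667 = 27.333; length term: −500/18 = −27.778
Tm = 81.5 + (-5.827) + 27.333 − 27.778 = 75.228 → 75.2°C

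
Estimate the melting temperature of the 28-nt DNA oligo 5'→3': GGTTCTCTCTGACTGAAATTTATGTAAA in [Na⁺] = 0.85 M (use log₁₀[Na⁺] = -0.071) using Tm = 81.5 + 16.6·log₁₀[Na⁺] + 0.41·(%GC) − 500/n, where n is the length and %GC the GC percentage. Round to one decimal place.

Length n = 28. Base counts: T=11, C=4, G=5, A=8
G+C = 9, so %GC = 9/28 × 100 = 32.143%
Salt term: 16.6 × (-0.071) = -1.179
GC term: 0.41 × 32.143 = 13.179; length term: −500/28 = −17.857
Tm = 81.5 + (-1.179) + 13.179 − 17.857 = 75.643 → 75.6°C

75.6°C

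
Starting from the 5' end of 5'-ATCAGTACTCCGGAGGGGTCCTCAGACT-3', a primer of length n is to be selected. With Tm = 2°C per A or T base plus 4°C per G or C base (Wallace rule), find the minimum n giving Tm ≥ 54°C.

n = 17

First 16 bases: ATCAGTACTCCGGAGG → Tm = 50°C (< 54°C)
First 17 bases: ATCAGTACTCCGGAGGG → Tm = 54°C (≥ 54°C)
Each additional base adds 2°C (A/T) or 4°C (G/C), so Tm is non-decreasing in n; n = 17 is the first length to reach 54°C.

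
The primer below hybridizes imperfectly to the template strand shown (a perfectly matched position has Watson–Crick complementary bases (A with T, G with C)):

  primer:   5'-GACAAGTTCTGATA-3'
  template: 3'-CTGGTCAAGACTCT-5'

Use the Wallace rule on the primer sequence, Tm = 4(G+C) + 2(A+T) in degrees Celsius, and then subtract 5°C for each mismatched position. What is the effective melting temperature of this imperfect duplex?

Primer base counts: A=5, T=4, G=3, C=2 → A+T=9, G+C=5
Perfect-match Tm = 2(9) + 4(5) = 18 + 20 = 38°C
Mismatches (positions where the bases are not complementary): 2 (at positions 4, 13)
Effective Tm = 38 − 2×5 = 38 − 10 = 28°C

28°C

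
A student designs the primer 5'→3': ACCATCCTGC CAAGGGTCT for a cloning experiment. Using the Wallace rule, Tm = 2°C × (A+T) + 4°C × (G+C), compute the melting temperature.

60°C

G=4, C=7, A=4, T=4
A+T = 8, G+C = 11
Tm = 2×8 + 4×11 = 60°C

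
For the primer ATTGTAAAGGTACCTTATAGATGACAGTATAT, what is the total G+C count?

9

G=6, A=12, C=3, T=11
G+C = 6 + 3 = 9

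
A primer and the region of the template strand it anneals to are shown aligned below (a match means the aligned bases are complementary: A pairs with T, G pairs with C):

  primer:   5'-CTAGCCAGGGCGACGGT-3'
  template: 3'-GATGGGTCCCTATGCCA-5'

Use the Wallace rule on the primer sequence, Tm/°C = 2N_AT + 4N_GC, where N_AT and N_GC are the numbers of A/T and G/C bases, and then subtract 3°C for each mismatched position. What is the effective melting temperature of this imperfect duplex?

Primer base counts: A=3, T=2, G=7, C=5 → A+T=5, G+C=12
Perfect-match Tm = 2(5) + 4(12) = 10 + 48 = 58°C
Mismatches (positions where the bases are not complementary): 3 (at positions 4, 11, 12)
Effective Tm = 58 − 3×3 = 58 − 9 = 49°C

49°C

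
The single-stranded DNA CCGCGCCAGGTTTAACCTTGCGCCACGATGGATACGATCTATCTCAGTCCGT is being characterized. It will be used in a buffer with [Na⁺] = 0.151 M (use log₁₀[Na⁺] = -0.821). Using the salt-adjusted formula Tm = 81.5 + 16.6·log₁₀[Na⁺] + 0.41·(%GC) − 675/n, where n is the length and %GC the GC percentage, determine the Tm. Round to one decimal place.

77.8°C

Length n = 52. Counting bases: A=10, C=17, T=13, G=12
G+C = 29, so %GC = 29/52 × 100 = 55.769%
Salt term: 16.6 × (-0.821) = -13.629
GC term: 0.41 × 55.769 = 22.865; length term: −675/52 = −12.981
Tm = 81.5 + (-13.629) + 22.865 − 12.981 = 77.755 → 77.8°C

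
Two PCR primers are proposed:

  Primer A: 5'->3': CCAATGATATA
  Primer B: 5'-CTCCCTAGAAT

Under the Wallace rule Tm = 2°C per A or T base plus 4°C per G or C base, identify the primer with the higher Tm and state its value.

Primer B, 32°C

Primer A: A+T=8, G+C=3 → Tm = 2(8)+4(3) = 28°C
Primer B: A+T=6, G+C=5 → Tm = 2(6)+4(5) = 32°C
28°C vs 32°C → primer B is higher.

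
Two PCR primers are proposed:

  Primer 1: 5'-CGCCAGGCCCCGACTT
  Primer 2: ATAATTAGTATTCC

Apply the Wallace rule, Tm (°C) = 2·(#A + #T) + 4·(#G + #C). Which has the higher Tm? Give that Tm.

Primer 1: A+T=4, G+C=12 → Tm = 2(4)+4(12) = 56°C
Primer 2: A+T=11, G+C=3 → Tm = 2(11)+4(3) = 34°C
56°C vs 34°C → primer 1 is higher.

Primer 1, 56°C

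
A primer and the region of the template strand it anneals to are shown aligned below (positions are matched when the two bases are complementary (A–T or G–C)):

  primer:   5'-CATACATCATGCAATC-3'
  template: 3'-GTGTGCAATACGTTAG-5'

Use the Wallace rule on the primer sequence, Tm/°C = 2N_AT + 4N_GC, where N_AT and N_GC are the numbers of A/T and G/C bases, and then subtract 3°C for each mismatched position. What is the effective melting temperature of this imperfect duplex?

35°C

Primer base counts: A=6, T=4, G=1, C=5 → A+T=10, G+C=6
Perfect-match Tm = 2(10) + 4(6) = 20 + 24 = 44°C
Mismatches (positions where the bases are not complementary): 3 (at positions 3, 6, 8)
Effective Tm = 44 − 3×3 = 44 − 9 = 35°C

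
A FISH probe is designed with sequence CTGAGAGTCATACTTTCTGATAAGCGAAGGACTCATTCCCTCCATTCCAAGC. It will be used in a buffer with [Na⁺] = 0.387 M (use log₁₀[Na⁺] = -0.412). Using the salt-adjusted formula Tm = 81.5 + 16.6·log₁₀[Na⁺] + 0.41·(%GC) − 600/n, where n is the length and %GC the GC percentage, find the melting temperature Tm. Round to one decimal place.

Length n = 52. C=15, G=9, A=14, T=14
G+C = 24, so %GC = 24/52 × 100 = 46.154%
Salt term: 16.6 × (-0.412) = -6.839
GC term: 0.41 × 46.154 = 18.923; length term: −600/52 = −11.538
Tm = 81.5 + (-6.839) + 18.923 − 11.538 = 82.046 → 82.0°C

82.0°C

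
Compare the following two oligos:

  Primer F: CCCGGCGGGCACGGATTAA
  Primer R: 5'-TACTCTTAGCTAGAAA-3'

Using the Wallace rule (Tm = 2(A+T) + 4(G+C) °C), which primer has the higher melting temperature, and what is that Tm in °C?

Primer F, 64°C

Primer F: A+T=6, G+C=13 → Tm = 2(6)+4(13) = 64°C
Primer R: A+T=11, G+C=5 → Tm = 2(11)+4(5) = 42°C
64°C vs 42°C → primer F is higher.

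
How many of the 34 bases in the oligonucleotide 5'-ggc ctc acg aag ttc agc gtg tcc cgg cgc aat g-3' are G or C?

22

Base counts: A=6, G=11, T=6, C=11
G+C = 11 + 11 = 22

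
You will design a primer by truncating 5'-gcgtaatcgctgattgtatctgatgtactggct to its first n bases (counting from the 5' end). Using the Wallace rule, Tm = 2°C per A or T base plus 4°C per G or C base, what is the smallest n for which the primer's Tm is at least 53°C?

First 18 bases: GCGTAATCGCTGATTGTA → Tm = 52°C (< 53°C)
First 19 bases: GCGTAATCGCTGATTGTAT → Tm = 54°C (≥ 53°C)
Since every base adds ≥2°C, Tm only increases with n, so the threshold is first crossed at n = 19.

n = 19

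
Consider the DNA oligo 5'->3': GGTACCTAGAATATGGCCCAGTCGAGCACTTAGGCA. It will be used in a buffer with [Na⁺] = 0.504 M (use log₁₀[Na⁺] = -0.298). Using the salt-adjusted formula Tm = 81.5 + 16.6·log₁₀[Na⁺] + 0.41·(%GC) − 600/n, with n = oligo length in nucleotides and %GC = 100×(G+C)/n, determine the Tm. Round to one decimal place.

81.5°C

Length n = 36. Base counts: G=10, A=10, C=9, T=7
G+C = 19, so %GC = 19/36 × 100 = 52.778%
Salt term: 16.6 × (-0.298) = -4.947
GC term: 0.41 × 52.778 = 21.639; length term: −600/36 = −16.667
Tm = 81.5 + (-4.947) + 21.639 − 16.667 = 81.525 → 81.5°C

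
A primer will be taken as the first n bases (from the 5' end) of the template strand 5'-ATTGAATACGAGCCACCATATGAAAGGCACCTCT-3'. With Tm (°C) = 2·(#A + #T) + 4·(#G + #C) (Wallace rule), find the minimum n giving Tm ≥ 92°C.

n = 32

First 31 bases: ATTGAATACGAGCCACCATATGAAAGGCACC → Tm = 90°C (< 92°C)
First 32 bases: ATTGAATACGAGCCACCATATGAAAGGCACCT → Tm = 92°C (≥ 92°C)
Since every base adds ≥2°C, Tm only increases with n, so the threshold is first crossed at n = 32.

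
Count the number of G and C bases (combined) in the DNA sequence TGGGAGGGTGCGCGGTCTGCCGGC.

Scanning the sequence gives G=13, A=1, C=6, T=4.
Total G or C: 13 + 6 = 19

19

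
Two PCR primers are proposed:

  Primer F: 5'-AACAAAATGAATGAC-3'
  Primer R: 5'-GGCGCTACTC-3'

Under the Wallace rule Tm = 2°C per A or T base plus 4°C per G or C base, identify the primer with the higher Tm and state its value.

Primer F: A+T=11, G+C=4 → Tm = 2(11)+4(4) = 38°C
Primer R: A+T=3, G+C=7 → Tm = 2(3)+4(7) = 34°C
38°C vs 34°C → primer F is higher.

Primer F, 38°C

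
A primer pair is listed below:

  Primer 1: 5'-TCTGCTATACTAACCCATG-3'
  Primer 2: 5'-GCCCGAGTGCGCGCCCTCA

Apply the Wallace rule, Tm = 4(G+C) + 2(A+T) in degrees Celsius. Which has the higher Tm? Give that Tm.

Primer 1: A+T=11, G+C=8 → Tm = 2(11)+4(8) = 54°C
Primer 2: A+T=4, G+C=15 → Tm = 2(4)+4(15) = 68°C
54°C vs 68°C → primer 2 is higher.

Primer 2, 68°C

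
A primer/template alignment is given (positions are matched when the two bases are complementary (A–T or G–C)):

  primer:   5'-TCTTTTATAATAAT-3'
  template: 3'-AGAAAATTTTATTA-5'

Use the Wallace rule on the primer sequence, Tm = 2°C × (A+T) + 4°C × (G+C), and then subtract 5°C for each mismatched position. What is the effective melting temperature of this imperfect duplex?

25°C

Primer base counts: A=5, T=8, G=0, C=1 → A+T=13, G+C=1
Perfect-match Tm = 2(13) + 4(1) = 26 + 4 = 30°C
Mismatches (positions where the bases are not complementary): 1 (at position 8)
Effective Tm = 30 − 1×5 = 30 − 5 = 25°C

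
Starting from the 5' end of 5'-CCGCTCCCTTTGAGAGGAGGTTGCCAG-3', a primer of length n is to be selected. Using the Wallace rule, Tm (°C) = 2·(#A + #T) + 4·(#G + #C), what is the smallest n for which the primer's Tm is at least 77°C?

First 23 bases: CCGCTCCCTTTGAGAGGAGGTTG → Tm = 74°C (< 77°C)
First 24 bases: CCGCTCCCTTTGAGAGGAGGTTGC → Tm = 78°C (≥ 77°C)
Since every base adds ≥2°C, Tm only increases with n, so the threshold is first crossed at n = 24.

n = 24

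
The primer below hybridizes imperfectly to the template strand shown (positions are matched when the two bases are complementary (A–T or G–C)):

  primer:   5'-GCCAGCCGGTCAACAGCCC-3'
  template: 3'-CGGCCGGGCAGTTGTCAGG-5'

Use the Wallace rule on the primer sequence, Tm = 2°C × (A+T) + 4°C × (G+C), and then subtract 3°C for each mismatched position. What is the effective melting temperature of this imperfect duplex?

Primer base counts: A=4, T=1, G=5, C=9 → A+T=5, G+C=14
Perfect-match Tm = 2(5) + 4(14) = 10 + 56 = 66°C
Mismatches (positions where the bases are not complementary): 3 (at positions 4, 8, 17)
Effective Tm = 66 − 3×3 = 66 − 9 = 57°C

57°C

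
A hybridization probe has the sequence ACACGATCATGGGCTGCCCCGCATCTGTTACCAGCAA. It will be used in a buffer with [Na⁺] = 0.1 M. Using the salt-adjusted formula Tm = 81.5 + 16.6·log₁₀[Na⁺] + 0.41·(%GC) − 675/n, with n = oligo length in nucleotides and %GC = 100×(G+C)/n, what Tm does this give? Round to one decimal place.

69.9°C

Length n = 37. Counting bases: C=13, A=9, T=7, G=8
G+C = 21, so %GC = 21/37 × 100 = 56.757%
Salt term: 16.6 × (-1) = -16.6
GC term: 0.41 × 56.757 = 23.27; length term: −675/37 = −18.243
Tm = 81.5 + (-16.6) + 23.27 − 18.243 = 69.927 → 69.9°C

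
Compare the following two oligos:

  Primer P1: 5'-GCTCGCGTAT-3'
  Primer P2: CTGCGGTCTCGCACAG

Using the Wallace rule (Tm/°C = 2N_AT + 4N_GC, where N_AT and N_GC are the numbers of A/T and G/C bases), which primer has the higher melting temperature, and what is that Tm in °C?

Primer P1: A+T=4, G+C=6 → Tm = 2(4)+4(6) = 32°C
Primer P2: A+T=5, G+C=11 → Tm = 2(5)+4(11) = 54°C
32°C vs 54°C → primer P2 is higher.

Primer P2, 54°C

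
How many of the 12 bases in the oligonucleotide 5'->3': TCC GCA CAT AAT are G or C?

Base counts: G=1, T=3, A=4, C=4
Total G or C: 1 + 4 = 5

5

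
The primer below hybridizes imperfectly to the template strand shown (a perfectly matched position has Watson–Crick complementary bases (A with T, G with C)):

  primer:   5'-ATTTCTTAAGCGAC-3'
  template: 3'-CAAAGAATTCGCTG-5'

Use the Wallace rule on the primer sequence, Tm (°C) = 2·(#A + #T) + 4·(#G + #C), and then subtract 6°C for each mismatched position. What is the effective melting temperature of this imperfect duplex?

32°C

Primer base counts: A=4, T=5, G=2, C=3 → A+T=9, G+C=5
Perfect-match Tm = 2(9) + 4(5) = 18 + 20 = 38°C
Mismatches (positions where the bases are not complementary): 1 (at position 1)
Effective Tm = 38 − 1×6 = 38 − 6 = 32°C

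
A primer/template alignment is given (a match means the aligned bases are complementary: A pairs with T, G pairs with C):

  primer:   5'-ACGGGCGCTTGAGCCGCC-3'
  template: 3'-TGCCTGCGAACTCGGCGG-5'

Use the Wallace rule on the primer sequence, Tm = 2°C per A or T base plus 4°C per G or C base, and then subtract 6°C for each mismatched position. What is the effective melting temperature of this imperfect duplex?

Primer base counts: A=2, T=2, G=7, C=7 → A+T=4, G+C=14
Perfect-match Tm = 2(4) + 4(14) = 8 + 56 = 64°C
Mismatches (positions where the bases are not complementary): 1 (at position 5)
Effective Tm = 64 − 1×6 = 64 − 6 = 58°C

58°C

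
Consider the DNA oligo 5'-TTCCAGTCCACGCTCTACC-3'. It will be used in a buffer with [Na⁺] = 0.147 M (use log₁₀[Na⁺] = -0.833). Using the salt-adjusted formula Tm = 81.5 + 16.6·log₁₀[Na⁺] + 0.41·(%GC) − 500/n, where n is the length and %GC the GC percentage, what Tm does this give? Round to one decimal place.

65.1°C

Length n = 19. Counting bases: A=3, C=9, T=5, G=2
G+C = 11, so %GC = 11/19 × 100 = 57.895%
Salt term: 16.6 × (-0.833) = -13.828
GC term: 0.41 × 57.895 = 23.737; length term: −500/19 = −26.316
Tm = 81.5 + (-13.828) + 23.737 − 26.316 = 65.093 → 65.1°C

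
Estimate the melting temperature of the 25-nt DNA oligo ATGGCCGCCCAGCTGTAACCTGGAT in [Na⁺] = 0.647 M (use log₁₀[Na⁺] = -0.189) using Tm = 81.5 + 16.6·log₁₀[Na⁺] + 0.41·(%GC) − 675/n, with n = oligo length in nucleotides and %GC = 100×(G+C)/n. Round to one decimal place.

76.0°C

Length n = 25. A=5, C=8, T=5, G=7
G+C = 15, so %GC = 15/25 × 100 = 60%
Salt term: 16.6 × (-0.189) = -3.137
GC term: 0.41 × 60 = 24.6; length term: −675/25 = −27
Tm = 81.5 + (-3.137) + 24.6 − 27 = 75.963 → 76.0°C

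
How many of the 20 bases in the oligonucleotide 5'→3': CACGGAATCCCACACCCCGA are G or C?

C=10, G=3, T=1, A=6
Total G or C: 3 + 10 = 13

13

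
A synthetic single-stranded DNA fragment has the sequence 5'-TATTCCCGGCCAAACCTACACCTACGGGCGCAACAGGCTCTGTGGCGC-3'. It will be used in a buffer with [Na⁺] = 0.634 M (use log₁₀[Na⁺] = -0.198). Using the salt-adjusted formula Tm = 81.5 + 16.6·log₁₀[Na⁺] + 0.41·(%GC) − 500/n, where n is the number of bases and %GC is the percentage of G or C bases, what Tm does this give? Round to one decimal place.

93.4°C

Length n = 48. Counting bases: A=10, C=18, G=12, T=8
G+C = 30, so %GC = 30/48 × 100 = 62.5%
Salt term: 16.6 × (-0.198) = -3.287
GC term: 0.41 × 62.5 = 25.625; length term: −500/48 = −10.417
Tm = 81.5 + (-3.287) + 25.625 − 10.417 = 93.421 → 93.4°C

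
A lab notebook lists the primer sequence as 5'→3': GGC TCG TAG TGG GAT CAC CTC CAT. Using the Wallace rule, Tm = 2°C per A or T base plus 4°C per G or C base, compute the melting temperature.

76°C

Scanning the sequence gives G=7, T=6, A=4, C=7.
AT pairs contribute 10, GC pairs contribute 14.
Tm = 2(10) + 4(14) = 20 + 56 = 76°C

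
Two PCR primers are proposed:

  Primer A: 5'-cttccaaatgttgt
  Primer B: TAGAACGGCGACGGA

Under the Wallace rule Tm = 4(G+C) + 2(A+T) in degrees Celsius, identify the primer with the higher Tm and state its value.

Primer A: A+T=9, G+C=5 → Tm = 2(9)+4(5) = 38°C
Primer B: A+T=6, G+C=9 → Tm = 2(6)+4(9) = 48°C
38°C vs 48°C → primer B is higher.

Primer B, 48°C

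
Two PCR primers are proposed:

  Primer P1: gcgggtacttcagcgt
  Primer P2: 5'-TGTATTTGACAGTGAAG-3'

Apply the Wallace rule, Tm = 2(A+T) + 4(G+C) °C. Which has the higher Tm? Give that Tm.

Primer P1, 52°C

Primer P1: A+T=6, G+C=10 → Tm = 2(6)+4(10) = 52°C
Primer P2: A+T=11, G+C=6 → Tm = 2(11)+4(6) = 46°C
52°C vs 46°C → primer P1 is higher.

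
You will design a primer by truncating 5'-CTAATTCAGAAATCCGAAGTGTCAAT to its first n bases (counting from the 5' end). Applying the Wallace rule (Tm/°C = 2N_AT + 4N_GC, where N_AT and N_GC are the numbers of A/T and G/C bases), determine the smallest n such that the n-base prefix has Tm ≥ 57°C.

n = 21

First 20 bases: CTAATTCAGAAATCCGAAGT → Tm = 54°C (< 57°C)
First 21 bases: CTAATTCAGAAATCCGAAGTG → Tm = 58°C (≥ 57°C)
Each additional base adds 2°C (A/T) or 4°C (G/C), so Tm is non-decreasing in n; n = 21 is the first length to reach 57°C.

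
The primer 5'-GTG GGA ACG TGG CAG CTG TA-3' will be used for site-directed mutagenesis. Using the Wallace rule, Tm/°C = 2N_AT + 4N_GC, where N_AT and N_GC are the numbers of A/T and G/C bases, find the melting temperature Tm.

Scanning the sequence gives C=3, T=4, A=4, G=9.
AT pairs contribute 8, GC pairs contribute 12.
Tm = 4·12 + 2·8 = 48 + 16 = 64°C

64°C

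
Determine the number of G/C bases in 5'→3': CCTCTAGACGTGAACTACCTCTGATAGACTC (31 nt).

Counting bases: T=8, A=8, C=10, G=5
Total G or C: 5 + 10 = 15

15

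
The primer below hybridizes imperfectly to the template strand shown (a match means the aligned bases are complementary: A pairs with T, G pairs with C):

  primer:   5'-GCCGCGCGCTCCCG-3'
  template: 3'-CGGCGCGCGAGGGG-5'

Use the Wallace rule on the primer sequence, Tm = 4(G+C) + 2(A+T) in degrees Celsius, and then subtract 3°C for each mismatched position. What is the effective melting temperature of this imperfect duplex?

Primer base counts: A=0, T=1, G=5, C=8 → A+T=1, G+C=13
Perfect-match Tm = 2(1) + 4(13) = 2 + 52 = 54°C
Mismatches (positions where the bases are not complementary): 1 (at position 14)
Effective Tm = 54 − 1×3 = 54 − 3 = 51°C

51°C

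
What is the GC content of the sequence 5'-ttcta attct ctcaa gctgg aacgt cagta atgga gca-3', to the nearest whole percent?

42%

C=8, G=8, A=11, T=11
G+C = 8 + 8 = 16 out of 38 bases
%GC = 16/38 × 100 = 42.11% ≈ 42%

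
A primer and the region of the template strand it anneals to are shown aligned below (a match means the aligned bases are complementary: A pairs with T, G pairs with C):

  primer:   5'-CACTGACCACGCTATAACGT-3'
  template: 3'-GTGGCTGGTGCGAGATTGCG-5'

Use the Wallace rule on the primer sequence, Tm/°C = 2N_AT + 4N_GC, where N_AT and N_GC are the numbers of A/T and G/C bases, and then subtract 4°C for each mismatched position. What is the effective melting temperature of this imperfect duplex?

Primer base counts: A=6, T=4, G=3, C=7 → A+T=10, G+C=10
Perfect-match Tm = 2(10) + 4(10) = 20 + 40 = 60°C
Mismatches (positions where the bases are not complementary): 3 (at positions 4, 14, 20)
Effective Tm = 60 − 3×4 = 60 − 12 = 48°C

48°C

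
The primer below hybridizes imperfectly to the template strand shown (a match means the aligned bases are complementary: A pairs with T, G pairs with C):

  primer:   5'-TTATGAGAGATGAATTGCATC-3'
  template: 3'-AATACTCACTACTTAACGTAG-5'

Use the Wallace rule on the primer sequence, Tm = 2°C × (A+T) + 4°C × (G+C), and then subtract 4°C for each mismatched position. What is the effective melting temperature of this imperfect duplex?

Primer base counts: A=7, T=7, G=5, C=2 → A+T=14, G+C=7
Perfect-match Tm = 2(14) + 4(7) = 28 + 28 = 56°C
Mismatches (positions where the bases are not complementary): 1 (at position 8)
Effective Tm = 56 − 1×4 = 56 − 4 = 52°C

52°C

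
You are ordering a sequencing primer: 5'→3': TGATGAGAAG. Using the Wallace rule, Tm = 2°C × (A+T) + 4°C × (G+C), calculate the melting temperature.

28°C

G=4, T=2, A=4, C=0
A+T = 6, G+C = 4
Tm = 2(6) + 4(4) = 12 + 16 = 28°C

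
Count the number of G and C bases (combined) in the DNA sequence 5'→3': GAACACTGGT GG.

Counting bases: T=2, G=5, A=3, C=2
Total G or C: 5 + 2 = 7

7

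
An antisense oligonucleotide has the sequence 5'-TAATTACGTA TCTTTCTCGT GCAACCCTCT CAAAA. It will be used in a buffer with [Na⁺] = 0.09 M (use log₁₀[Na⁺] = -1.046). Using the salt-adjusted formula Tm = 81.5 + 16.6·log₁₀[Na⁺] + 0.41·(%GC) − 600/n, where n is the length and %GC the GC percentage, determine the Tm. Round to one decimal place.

Length n = 35. Counting bases: A=10, G=3, C=10, T=12
G+C = 13, so %GC = 13/35 × 100 = 37.143%
Salt term: 16.6 × (-1.046) = -17.364
GC term: 0.41 × 37.143 = 15.229; length term: −600/35 = −17.143
Tm = 81.5 + (-17.364) + 15.229 − 17.143 = 62.222 → 62.2°C

62.2°C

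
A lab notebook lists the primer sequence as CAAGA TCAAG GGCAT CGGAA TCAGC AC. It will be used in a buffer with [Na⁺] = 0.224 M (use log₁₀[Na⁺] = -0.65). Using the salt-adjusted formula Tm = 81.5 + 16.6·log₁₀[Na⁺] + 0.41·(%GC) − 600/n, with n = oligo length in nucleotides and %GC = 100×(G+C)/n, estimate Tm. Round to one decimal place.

69.7°C

Length n = 27. Scanning the sequence gives G=7, T=3, C=7, A=10.
G+C = 14, so %GC = 14/27 × 100 = 51.852%
Salt term: 16.6 × (-0.65) = -10.79
GC term: 0.41 × 51.852 = 21.259; length term: −600/27 = −22.222
Tm = 81.5 + (-10.79) + 21.259 − 22.222 = 69.747 → 69.7°C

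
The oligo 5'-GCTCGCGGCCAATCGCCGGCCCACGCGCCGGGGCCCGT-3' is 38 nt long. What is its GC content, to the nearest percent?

84%

Base counts: C=18, A=3, T=3, G=14
G+C = 14 + 18 = 32 out of 38 bases
%GC = 32/38 × 100 = 84.21% ≈ 84%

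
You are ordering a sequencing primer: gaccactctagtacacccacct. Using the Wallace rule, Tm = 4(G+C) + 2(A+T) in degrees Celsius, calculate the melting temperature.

Counting bases: A=6, G=2, T=4, C=10
AT pairs contribute 10, GC pairs contribute 12.
Tm = 2×10 + 4×12 = 68°C

68°C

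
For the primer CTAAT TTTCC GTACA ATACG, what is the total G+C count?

Scanning the sequence gives A=6, C=5, G=2, T=7.
G+C = 2 + 5 = 7

7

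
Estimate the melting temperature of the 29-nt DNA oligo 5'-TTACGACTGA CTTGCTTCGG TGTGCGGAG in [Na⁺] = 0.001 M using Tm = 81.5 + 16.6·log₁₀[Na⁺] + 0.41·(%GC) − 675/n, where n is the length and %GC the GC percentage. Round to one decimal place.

Length n = 29. Base counts: T=9, C=6, G=10, A=4
G+C = 16, so %GC = 16/29 × 100 = 55.172%
Salt term: 16.6 × (-3) = -49.8
GC term: 0.41 × 55.172 = 22.621; length term: −675/29 = −23.276
Tm = 81.5 + (-49.8) + 22.621 − 23.276 = 31.045 → 31.0°C

31.0°C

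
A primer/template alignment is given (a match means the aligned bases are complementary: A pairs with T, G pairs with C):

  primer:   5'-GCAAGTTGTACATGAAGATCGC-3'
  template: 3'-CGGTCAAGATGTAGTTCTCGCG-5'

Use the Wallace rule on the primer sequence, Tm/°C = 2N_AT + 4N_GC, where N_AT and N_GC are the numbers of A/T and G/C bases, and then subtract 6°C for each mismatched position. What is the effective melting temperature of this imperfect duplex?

40°C

Primer base counts: A=7, T=5, G=6, C=4 → A+T=12, G+C=10
Perfect-match Tm = 2(12) + 4(10) = 24 + 40 = 64°C
Mismatches (positions where the bases are not complementary): 4 (at positions 3, 8, 14, 19)
Effective Tm = 64 − 4×6 = 64 − 24 = 40°C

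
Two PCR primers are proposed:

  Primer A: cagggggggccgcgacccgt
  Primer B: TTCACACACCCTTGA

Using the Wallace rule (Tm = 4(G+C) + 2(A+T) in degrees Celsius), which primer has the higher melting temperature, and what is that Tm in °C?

Primer A, 74°C

Primer A: A+T=3, G+C=17 → Tm = 2(3)+4(17) = 74°C
Primer B: A+T=8, G+C=7 → Tm = 2(8)+4(7) = 44°C
74°C vs 44°C → primer A is higher.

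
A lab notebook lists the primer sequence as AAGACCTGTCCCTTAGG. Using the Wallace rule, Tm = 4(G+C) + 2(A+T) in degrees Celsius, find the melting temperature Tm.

52°C

Scanning the sequence gives G=4, T=4, C=5, A=4.
A+T = 8, G+C = 9
Tm = 4·9 + 2·8 = 36 + 16 = 52°C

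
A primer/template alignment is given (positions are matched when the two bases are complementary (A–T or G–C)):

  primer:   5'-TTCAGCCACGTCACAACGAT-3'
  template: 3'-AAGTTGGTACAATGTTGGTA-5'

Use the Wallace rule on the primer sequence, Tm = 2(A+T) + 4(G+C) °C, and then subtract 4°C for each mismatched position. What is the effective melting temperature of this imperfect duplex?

Primer base counts: A=6, T=4, G=3, C=7 → A+T=10, G+C=10
Perfect-match Tm = 2(10) + 4(10) = 20 + 40 = 60°C
Mismatches (positions where the bases are not complementary): 4 (at positions 5, 9, 12, 18)
Effective Tm = 60 − 4×4 = 60 − 16 = 44°C

44°C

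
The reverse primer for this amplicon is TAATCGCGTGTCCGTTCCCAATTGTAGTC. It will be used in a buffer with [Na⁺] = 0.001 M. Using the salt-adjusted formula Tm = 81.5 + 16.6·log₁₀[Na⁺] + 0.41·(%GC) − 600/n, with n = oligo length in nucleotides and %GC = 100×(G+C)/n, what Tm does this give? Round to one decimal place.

30.8°C

Length n = 29. G=6, A=5, T=10, C=8
G+C = 14, so %GC = 14/29 × 100 = 48.276%
Salt term: 16.6 × (-3) = -49.8
GC term: 0.41 × 48.276 = 19.793; length term: −600/29 = −20.69
Tm = 81.5 + (-49.8) + 19.793 − 20.69 = 30.803 → 30.8°C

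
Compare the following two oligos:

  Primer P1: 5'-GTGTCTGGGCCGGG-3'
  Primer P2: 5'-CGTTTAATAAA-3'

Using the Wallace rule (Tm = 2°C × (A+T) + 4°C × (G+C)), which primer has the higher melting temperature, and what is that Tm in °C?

Primer P1: A+T=3, G+C=11 → Tm = 2(3)+4(11) = 50°C
Primer P2: A+T=9, G+C=2 → Tm = 2(9)+4(2) = 26°C
50°C vs 26°C → primer P1 is higher.

Primer P1, 50°C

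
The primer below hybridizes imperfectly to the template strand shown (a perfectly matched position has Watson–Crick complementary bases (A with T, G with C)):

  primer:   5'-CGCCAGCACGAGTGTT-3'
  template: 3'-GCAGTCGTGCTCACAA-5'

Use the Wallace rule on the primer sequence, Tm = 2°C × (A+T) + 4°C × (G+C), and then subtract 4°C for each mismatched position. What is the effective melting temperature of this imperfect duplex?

48°C

Primer base counts: A=3, T=3, G=5, C=5 → A+T=6, G+C=10
Perfect-match Tm = 2(6) + 4(10) = 12 + 40 = 52°C
Mismatches (positions where the bases are not complementary): 1 (at position 3)
Effective Tm = 52 − 1×4 = 52 − 4 = 48°C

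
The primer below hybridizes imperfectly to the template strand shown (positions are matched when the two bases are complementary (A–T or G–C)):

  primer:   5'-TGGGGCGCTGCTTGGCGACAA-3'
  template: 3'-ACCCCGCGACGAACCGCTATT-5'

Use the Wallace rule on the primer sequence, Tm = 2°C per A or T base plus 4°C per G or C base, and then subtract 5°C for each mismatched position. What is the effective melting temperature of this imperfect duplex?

Primer base counts: A=3, T=4, G=9, C=5 → A+T=7, G+C=14
Perfect-match Tm = 2(7) + 4(14) = 14 + 56 = 70°C
Mismatches (positions where the bases are not complementary): 1 (at position 19)
Effective Tm = 70 − 1×5 = 70 − 5 = 65°C

65°C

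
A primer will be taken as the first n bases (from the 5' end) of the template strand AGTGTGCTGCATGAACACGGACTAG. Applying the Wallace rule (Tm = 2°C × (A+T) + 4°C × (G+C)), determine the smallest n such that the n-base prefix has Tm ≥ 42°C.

n = 14

First 13 bases: AGTGTGCTGCATG → Tm = 40°C (< 42°C)
First 14 bases: AGTGTGCTGCATGA → Tm = 42°C (≥ 42°C)
Since every base adds ≥2°C, Tm only increases with n, so the threshold is first crossed at n = 14.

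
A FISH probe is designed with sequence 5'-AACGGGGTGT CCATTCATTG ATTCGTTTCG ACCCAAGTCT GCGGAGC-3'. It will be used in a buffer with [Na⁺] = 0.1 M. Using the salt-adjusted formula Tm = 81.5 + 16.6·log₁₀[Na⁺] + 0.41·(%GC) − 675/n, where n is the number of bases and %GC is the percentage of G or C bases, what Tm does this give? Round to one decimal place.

Length n = 47. Scanning the sequence gives C=12, G=13, A=9, T=13.
G+C = 25, so %GC = 25/47 × 100 = 53.191%
Salt term: 16.6 × (-1) = -16.6
GC term: 0.41 × 53.191 = 21.808; length term: −675/47 = −14.362
Tm = 81.5 + (-16.6) + 21.808 − 14.362 = 72.346 → 72.3°C

72.3°C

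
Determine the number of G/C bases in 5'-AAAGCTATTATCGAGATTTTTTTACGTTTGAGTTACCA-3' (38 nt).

Scanning the sequence gives A=11, T=16, G=6, C=5.
Total G or C: 6 + 5 = 11

11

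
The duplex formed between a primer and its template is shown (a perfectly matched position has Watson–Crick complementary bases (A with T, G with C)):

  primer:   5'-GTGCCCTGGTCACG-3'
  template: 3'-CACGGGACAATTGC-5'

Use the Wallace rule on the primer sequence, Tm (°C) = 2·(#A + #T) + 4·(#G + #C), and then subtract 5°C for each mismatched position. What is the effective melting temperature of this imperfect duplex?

38°C

Primer base counts: A=1, T=3, G=5, C=5 → A+T=4, G+C=10
Perfect-match Tm = 2(4) + 4(10) = 8 + 40 = 48°C
Mismatches (positions where the bases are not complementary): 2 (at positions 9, 11)
Effective Tm = 48 − 2×5 = 48 − 10 = 38°C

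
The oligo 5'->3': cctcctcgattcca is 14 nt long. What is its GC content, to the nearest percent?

Scanning the sequence gives G=1, T=4, C=7, A=2.
G+C = 1 + 7 = 8 out of 14 bases
%GC = 8/14 × 100 = 57.14% ≈ 57%

57%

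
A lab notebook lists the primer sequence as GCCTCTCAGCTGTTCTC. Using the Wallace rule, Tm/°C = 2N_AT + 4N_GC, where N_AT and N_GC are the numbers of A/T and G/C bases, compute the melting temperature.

Base counts: T=6, G=3, C=7, A=1
So N_AT = 7 and N_GC = 10.
Tm = 4·10 + 2·7 = 40 + 14 = 54°C

54°C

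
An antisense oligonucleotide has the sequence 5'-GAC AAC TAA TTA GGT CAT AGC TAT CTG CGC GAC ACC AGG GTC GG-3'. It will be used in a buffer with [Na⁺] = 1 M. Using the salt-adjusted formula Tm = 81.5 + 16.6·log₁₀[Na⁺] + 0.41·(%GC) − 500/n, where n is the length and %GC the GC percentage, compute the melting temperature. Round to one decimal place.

91.6°C

Length n = 44. T=9, C=11, G=12, A=12
G+C = 23, so %GC = 23/44 × 100 = 52.273%
Salt term: 16.6 × (0) = 0
GC term: 0.41 × 52.273 = 21.432; length term: −500/44 = −11.364
Tm = 81.5 + (0) + 21.432 − 11.364 = 91.568 → 91.6°C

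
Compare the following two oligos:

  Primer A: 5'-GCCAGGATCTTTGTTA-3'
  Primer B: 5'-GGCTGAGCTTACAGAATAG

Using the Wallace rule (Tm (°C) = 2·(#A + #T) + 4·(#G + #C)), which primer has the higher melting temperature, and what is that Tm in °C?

Primer B, 56°C

Primer A: A+T=9, G+C=7 → Tm = 2(9)+4(7) = 46°C
Primer B: A+T=10, G+C=9 → Tm = 2(10)+4(9) = 56°C
46°C vs 56°C → primer B is higher.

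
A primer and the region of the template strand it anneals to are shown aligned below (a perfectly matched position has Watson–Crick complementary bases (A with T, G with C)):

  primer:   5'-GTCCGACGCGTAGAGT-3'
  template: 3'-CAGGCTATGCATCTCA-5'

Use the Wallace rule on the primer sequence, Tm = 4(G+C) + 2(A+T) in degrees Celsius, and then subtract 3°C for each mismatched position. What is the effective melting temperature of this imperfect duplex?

46°C

Primer base counts: A=3, T=3, G=6, C=4 → A+T=6, G+C=10
Perfect-match Tm = 2(6) + 4(10) = 12 + 40 = 52°C
Mismatches (positions where the bases are not complementary): 2 (at positions 7, 8)
Effective Tm = 52 − 2×3 = 52 − 6 = 46°C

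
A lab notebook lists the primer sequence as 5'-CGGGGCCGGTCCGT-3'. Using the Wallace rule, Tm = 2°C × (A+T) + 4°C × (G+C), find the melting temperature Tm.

52°C

Scanning the sequence gives T=2, G=7, A=0, C=5.
So N_AT = 2 and N_GC = 12.
Tm = 2×2 + 4×12 = 52°C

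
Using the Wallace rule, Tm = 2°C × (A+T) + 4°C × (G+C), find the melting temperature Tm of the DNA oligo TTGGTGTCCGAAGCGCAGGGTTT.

72°C

C=4, A=3, G=9, T=7
AT pairs contribute 10, GC pairs contribute 13.
Tm = 2(10) + 4(13) = 20 + 52 = 72°C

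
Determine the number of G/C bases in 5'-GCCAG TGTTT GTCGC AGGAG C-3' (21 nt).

Counting bases: T=5, A=3, C=5, G=8
G+C = 8 + 5 = 13

13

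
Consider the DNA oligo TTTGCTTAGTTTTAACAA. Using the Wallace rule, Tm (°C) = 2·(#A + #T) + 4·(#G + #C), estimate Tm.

44°C

T=9, A=5, C=2, G=2
So N_AT = 14 and N_GC = 4.
Tm = 2×14 + 4×4 = 44°C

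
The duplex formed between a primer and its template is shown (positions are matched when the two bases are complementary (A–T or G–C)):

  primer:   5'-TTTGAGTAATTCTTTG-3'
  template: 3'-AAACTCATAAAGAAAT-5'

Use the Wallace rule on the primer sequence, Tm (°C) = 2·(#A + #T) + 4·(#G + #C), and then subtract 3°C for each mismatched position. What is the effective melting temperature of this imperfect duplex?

34°C

Primer base counts: A=3, T=9, G=3, C=1 → A+T=12, G+C=4
Perfect-match Tm = 2(12) + 4(4) = 24 + 16 = 40°C
Mismatches (positions where the bases are not complementary): 2 (at positions 9, 16)
Effective Tm = 40 − 2×3 = 40 − 6 = 34°C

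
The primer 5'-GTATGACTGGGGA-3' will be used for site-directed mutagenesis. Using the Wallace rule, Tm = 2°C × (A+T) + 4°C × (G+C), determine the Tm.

Scanning the sequence gives A=3, T=3, C=1, G=6.
AT pairs contribute 6, GC pairs contribute 7.
Tm = 4·7 + 2·6 = 28 + 12 = 40°C

40°C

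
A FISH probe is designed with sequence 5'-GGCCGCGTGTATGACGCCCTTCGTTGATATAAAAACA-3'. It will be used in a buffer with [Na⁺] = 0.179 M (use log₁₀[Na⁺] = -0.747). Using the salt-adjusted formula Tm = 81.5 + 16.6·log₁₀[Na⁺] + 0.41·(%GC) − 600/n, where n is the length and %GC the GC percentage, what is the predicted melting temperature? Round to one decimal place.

72.8°C

Length n = 37. G=9, T=9, C=9, A=10
G+C = 18, so %GC = 18/37 × 100 = 48.649%
Salt term: 16.6 × (-0.747) = -12.4
GC term: 0.41 × 48.649 = 19.946; length term: −600/37 = −16.216
Tm = 81.5 + (-12.4) + 19.946 − 16.216 = 72.83 → 72.8°C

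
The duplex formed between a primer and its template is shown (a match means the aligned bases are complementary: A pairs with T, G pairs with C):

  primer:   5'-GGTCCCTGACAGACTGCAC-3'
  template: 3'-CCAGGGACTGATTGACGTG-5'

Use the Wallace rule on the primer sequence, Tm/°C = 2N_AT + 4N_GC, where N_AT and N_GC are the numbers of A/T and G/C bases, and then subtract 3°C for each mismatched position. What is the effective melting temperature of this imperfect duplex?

Primer base counts: A=4, T=3, G=5, C=7 → A+T=7, G+C=12
Perfect-match Tm = 2(7) + 4(12) = 14 + 48 = 62°C
Mismatches (positions where the bases are not complementary): 2 (at positions 11, 12)
Effective Tm = 62 − 2×3 = 62 − 6 = 56°C

56°C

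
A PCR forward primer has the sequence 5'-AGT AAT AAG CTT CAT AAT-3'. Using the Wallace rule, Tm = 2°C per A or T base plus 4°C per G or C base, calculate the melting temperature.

Base counts: C=2, G=2, A=8, T=6
A+T = 14, G+C = 4
Tm = 2(14) + 4(4) = 28 + 16 = 44°C

44°C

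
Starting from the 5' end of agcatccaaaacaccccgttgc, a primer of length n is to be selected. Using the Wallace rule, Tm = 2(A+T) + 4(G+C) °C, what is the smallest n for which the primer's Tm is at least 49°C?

First 16 bases: AGCATCCAAAACACCC → Tm = 48°C (< 49°C)
First 17 bases: AGCATCCAAAACACCCC → Tm = 52°C (≥ 49°C)
Each additional base adds 2°C (A/T) or 4°C (G/C), so Tm is non-decreasing in n; n = 17 is the first length to reach 49°C.

n = 17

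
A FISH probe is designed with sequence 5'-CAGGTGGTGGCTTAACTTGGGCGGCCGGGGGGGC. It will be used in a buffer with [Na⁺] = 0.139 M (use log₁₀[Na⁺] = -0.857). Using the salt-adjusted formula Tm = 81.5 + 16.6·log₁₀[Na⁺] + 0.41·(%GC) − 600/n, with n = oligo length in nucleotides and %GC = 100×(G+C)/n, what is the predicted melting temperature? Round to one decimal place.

79.8°C

Length n = 34. Base counts: T=6, A=3, G=18, C=7
G+C = 25, so %GC = 25/34 × 100 = 73.529%
Salt term: 16.6 × (-0.857) = -14.226
GC term: 0.41 × 73.529 = 30.147; length term: −600/34 = −17.647
Tm = 81.5 + (-14.226) + 30.147 − 17.647 = 79.774 → 79.8°C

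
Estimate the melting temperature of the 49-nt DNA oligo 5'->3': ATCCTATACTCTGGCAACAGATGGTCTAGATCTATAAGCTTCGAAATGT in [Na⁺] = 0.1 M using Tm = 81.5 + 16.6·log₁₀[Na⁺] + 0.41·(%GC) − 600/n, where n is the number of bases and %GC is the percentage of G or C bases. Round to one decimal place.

68.6°C

Length n = 49. Scanning the sequence gives C=10, T=15, G=9, A=15.
G+C = 19, so %GC = 19/49 × 100 = 38.776%
Salt term: 16.6 × (-1) = -16.6
GC term: 0.41 × 38.776 = 15.898; length term: −600/49 = −12.245
Tm = 81.5 + (-16.6) + 15.898 − 12.245 = 68.553 → 68.6°C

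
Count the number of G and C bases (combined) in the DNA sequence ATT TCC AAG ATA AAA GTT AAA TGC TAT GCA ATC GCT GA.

12

Scanning the sequence gives T=11, G=6, A=15, C=6.
Total G or C: 6 + 6 = 12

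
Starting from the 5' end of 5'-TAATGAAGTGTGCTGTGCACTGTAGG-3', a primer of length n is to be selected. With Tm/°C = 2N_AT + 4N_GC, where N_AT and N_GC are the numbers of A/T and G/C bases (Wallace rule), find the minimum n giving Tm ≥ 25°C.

n = 10

First 9 bases: TAATGAAGT → Tm = 22°C (< 25°C)
First 10 bases: TAATGAAGTG → Tm = 26°C (≥ 25°C)
Since every base adds ≥2°C, Tm only increases with n, so the threshold is first crossed at n = 10.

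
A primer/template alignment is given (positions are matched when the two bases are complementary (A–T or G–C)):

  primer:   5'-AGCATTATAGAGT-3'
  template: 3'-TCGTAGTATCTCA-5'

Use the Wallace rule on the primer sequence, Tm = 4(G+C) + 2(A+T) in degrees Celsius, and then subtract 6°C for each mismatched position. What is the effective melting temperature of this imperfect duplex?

28°C

Primer base counts: A=5, T=4, G=3, C=1 → A+T=9, G+C=4
Perfect-match Tm = 2(9) + 4(4) = 18 + 16 = 34°C
Mismatches (positions where the bases are not complementary): 1 (at position 6)
Effective Tm = 34 − 1×6 = 34 − 6 = 28°C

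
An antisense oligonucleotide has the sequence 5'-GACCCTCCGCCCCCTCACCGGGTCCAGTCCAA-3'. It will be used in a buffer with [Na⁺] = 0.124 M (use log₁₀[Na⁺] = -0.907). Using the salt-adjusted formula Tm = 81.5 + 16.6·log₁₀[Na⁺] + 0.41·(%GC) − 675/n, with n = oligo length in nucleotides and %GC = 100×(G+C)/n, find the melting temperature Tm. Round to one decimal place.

Length n = 32. C=17, G=6, A=5, T=4
G+C = 23, so %GC = 23/32 × 100 = 71.875%
Salt term: 16.6 × (-0.907) = -15.056
GC term: 0.41 × 71.875 = 29.469; length term: −675/32 = −21.094
Tm = 81.5 + (-15.056) + 29.469 − 21.094 = 74.819 → 74.8°C

74.8°C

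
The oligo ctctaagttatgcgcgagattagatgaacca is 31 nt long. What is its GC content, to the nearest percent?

C=6, T=8, G=7, A=10
G+C = 7 + 6 = 13 out of 31 bases
%GC = 13/31 × 100 = 41.94% ≈ 42%

42%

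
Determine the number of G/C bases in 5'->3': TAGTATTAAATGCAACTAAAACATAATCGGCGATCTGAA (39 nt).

12

Base counts: C=6, A=17, G=6, T=10
Total G or C: 6 + 6 = 12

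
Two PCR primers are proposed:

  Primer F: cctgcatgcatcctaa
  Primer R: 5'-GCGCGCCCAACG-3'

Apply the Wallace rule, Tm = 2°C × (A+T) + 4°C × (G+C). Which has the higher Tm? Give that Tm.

Primer F: A+T=8, G+C=8 → Tm = 2(8)+4(8) = 48°C
Primer R: A+T=2, G+C=10 → Tm = 2(2)+4(10) = 44°C
48°C vs 44°C → primer F is higher.

Primer F, 48°C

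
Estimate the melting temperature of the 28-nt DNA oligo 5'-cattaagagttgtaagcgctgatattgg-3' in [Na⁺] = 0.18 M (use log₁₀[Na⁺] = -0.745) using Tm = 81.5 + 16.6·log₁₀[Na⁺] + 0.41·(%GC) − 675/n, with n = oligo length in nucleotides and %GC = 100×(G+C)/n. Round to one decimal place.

61.1°C

Length n = 28. Counting bases: C=3, T=9, G=8, A=8
G+C = 11, so %GC = 11/28 × 100 = 39.286%
Salt term: 16.6 × (-0.745) = -12.367
GC term: 0.41 × 39.286 = 16.107; length term: −675/28 = −24.107
Tm = 81.5 + (-12.367) + 16.107 − 24.107 = 61.133 → 61.1°C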